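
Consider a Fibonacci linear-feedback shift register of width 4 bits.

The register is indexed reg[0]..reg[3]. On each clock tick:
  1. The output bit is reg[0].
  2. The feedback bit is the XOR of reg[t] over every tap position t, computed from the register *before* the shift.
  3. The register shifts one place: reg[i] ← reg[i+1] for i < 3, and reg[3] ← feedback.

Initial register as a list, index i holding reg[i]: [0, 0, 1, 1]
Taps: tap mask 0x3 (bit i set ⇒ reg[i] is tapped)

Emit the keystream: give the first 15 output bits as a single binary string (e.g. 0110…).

step | reg (before) | out | fb
   0 | 0011 | 0 | 0
   1 | 0110 | 0 | 1
   2 | 1101 | 1 | 0
   3 | 1010 | 1 | 1
   4 | 0101 | 0 | 1
   5 | 1011 | 1 | 1
   6 | 0111 | 0 | 1
   7 | 1111 | 1 | 0
   8 | 1110 | 1 | 0
   9 | 1100 | 1 | 0
  10 | 1000 | 1 | 1
  11 | 0001 | 0 | 0
  12 | 0010 | 0 | 0
  13 | 0100 | 0 | 1
  14 | 1001 | 1 | 1

001101011110001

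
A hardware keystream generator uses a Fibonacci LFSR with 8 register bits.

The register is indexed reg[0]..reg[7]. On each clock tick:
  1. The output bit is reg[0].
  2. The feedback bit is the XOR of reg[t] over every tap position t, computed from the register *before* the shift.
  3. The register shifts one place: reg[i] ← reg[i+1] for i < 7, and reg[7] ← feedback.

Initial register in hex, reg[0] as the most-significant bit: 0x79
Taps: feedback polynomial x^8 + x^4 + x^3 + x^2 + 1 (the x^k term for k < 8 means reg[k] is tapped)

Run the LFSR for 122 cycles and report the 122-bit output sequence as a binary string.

tick  register→output (feedback)
  0  01111001→0 (1)
  1  11110011→1 (1)
  2  11100111→1 (0)
  3  11001110→1 (0)
  4  10011100→1 (1)
  5  00111001→0 (1)
  6  01110011→0 (0)
  7  11100110→1 (0)
  8  11001100→1 (0)
  9  10011000→1 (1)
 10  00110001→0 (0)
 11  01100010→0 (1)
 12  11000101→1 (1)
 13  10001011→1 (0)
 14  00010110→0 (1)
 15  00101101→0 (0)
 16  01011010→0 (0)
 17  10110100→1 (1)
 18  01101001→0 (0)
 19  11010010→1 (0)
 20  10100100→1 (0)
 21  01001000→0 (1)
 22  10010001→1 (0)
 23  00100010→0 (1)
 24  01000101→0 (0)
 25  10001010→1 (0)
 26  00010100→0 (1)
 27  00101001→0 (0)
 28  01010010→0 (1)
 29  10100101→1 (0)
 30  01001010→0 (1)
 31  10010101→1 (0)
 32  00101010→0 (0)
 33  01010100→0 (1)
 34  10101001→1 (1)
 35  01010011→0 (1)
 36  10100111→1 (0)
 37  01001110→0 (1)
 38  10011101→1 (1)
 39  00111011→0 (1)
 40  01110111→0 (0)
 41  11101110→1 (1)
 42  11011101→1 (1)
 43  10111011→1 (0)
 44  01110110→0 (0)
 45  11101100→1 (1)
 46  11011001→1 (1)
 47  10110011→1 (1)
 48  01100111→0 (1)
 49  11001111→1 (0)
 50  10011110→1 (1)
 51  00111101→0 (1)
 52  01111011→0 (1)
 53  11110111→1 (1)
 54  11101111→1 (1)
 55  11011111→1 (1)
 56  10111111→1 (0)
 57  01111110→0 (1)
 58  11111101→1 (0)
 59  11111010→1 (0)
 60  11110100→1 (1)
 61  11101001→1 (1)
 62  11010011→1 (0)
 63  10100110→1 (0)
 64  01001100→0 (1)
 65  10011001→1 (1)
 66  00110011→0 (0)
 67  01100110→0 (1)
 68  11001101→1 (0)
 69  10011010→1 (1)
 70  00110101→0 (0)
 71  01101010→0 (0)
 72  11010100→1 (0)
 73  10101000→1 (1)
 74  01010001→0 (1)
 75  10100011→1 (0)
 76  01000110→0 (0)
 77  10001100→1 (0)
 78  00011000→0 (0)
 79  00110000→0 (0)
 80  01100000→0 (1)
 81  11000001→1 (1)
 82  10000011→1 (1)
 83  00000111→0 (0)
 84  00001110→0 (1)
 85  00011101→0 (0)
 86  00111010→0 (1)
 87  01110101→0 (0)
 88  11101010→1 (1)
 89  11010101→1 (0)
 90  10101010→1 (1)
 91  01010101→0 (1)
 92  10101011→1 (1)
 93  01010111→0 (1)
 94  10101111→1 (1)
 95  01011111→0 (0)
 96  10111110→1 (0)
 97  01111100→0 (1)
 98  11111001→1 (0)
 99  11110010→1 (1)
100  11100101→1 (0)
101  11001010→1 (0)
102  10010100→1 (0)
103  00101000→0 (0)
104  01010000→0 (1)
105  10100001→1 (0)
106  01000010→0 (0)
107  10000100→1 (1)
108  00001001→0 (1)
109  00010011→0 (1)
110  00100111→0 (1)
111  01001111→0 (1)
112  10011111→1 (1)
113  00111111→0 (1)
114  01111111→0 (1)
115  11111111→1 (0)
116  11111110→1 (0)
117  11111100→1 (0)
118  11111000→1 (0)
119  11110000→1 (1)
120  11100001→1 (0)
121  11000010→1 (1)

01111001110011000101101001000101001010100111011101100111101111110100110011010100011000001110101010111110010100001001111111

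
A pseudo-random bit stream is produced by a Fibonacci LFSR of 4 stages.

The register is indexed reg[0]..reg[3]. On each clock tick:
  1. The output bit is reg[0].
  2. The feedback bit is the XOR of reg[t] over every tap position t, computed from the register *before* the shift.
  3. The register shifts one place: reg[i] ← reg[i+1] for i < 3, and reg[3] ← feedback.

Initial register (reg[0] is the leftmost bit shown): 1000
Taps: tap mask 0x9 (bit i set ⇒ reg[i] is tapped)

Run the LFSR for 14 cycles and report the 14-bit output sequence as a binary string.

k : reg_k → out_k, fb_k
0: 1000 → 1, fb=1
1: 0001 → 0, fb=1
2: 0011 → 0, fb=1
3: 0111 → 0, fb=1
4: 1111 → 1, fb=0
5: 1110 → 1, fb=1
6: 1101 → 1, fb=0
7: 1010 → 1, fb=1
8: 0101 → 0, fb=1
9: 1011 → 1, fb=0
10: 0110 → 0, fb=0
11: 1100 → 1, fb=1
12: 1001 → 1, fb=0
13: 0010 → 0, fb=0

10001111010110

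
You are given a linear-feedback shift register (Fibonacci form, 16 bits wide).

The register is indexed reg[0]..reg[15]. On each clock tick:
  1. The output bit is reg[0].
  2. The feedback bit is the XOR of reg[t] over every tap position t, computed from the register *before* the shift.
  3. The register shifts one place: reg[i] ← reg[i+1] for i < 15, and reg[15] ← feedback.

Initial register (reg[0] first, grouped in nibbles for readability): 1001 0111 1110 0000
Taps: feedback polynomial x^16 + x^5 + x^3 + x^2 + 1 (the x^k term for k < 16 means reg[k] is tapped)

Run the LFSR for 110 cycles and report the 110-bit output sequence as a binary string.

tick  register→output (feedback)
  0  1001011111100000→1 (1)
  1  0010111111000001→0 (0)
  2  0101111110000010→0 (0)
  3  1011111100000100→1 (0)
  4  0111111000001000→0 (1)
  5  1111110000010001→1 (0)
  6  1111100000100010→1 (1)
  7  1111000001000101→1 (1)
  8  1110000010001011→1 (0)
  9  1100000100010110→1 (1)
 10  1000001000101101→1 (1)
 11  0000010001011011→0 (1)
 12  0000100010110111→0 (0)
 13  0001000101101110→0 (1)
 14  0010001011011101→0 (1)
 15  0100010110111011→0 (1)
 16  1000101101110111→1 (1)
 17  0001011011101111→0 (0)
 18  0010110111011110→0 (0)
 19  0101101110111100→0 (1)
 20  1011011101111001→1 (0)
 21  0110111011110010→0 (0)
 22  1101110111100100→1 (1)
 23  1011101111001001→1 (1)
 24  0111011110010011→0 (1)
 25  1110111100100111→1 (1)
 26  1101111001001111→1 (1)
 27  1011110010011111→1 (0)
 28  0111100100111110→0 (0)
 29  1111001001111100→1 (1)
 30  1110010011111001→1 (1)
 31  1100100111110011→1 (1)
 32  1001001111100111→1 (0)
 33  0010011111001110→0 (0)
 34  0100111110011100→0 (1)
 35  1001111100111001→1 (1)
 36  0011111001110011→0 (1)
 37  0111110011100111→0 (1)
 38  1111100111001111→1 (1)
 39  1111001110011111→1 (1)
 40  1110011100111111→1 (1)
 41  1100111001111111→1 (0)
 42  1001110011111110→1 (1)
 43  0011100111111101→0 (0)
 44  0111001111111010→0 (0)
 45  1110011111110100→1 (1)
 46  1100111111101001→1 (0)
 47  1001111111010010→1 (1)
 48  0011111110100101→0 (1)
 49  0111111101001011→0 (1)
 50  1111111010010111→1 (0)
 51  1111110100101110→1 (0)
 52  1111101001011100→1 (1)
 53  1111010010111001→1 (0)
 54  1110100101110010→1 (0)
 55  1101001011100100→1 (0)
 56  1010010111001000→1 (1)
 57  0100101110010001→0 (0)
 58  1001011100100010→1 (1)
 59  0010111001000101→0 (0)
 60  0101110010001010→0 (0)
 61  1011100100010100→1 (1)
 62  0111001000101001→0 (0)
 63  1110010001010010→1 (1)
 64  1100100010100101→1 (1)
 65  1001000101001011→1 (0)
 66  0010001010010110→0 (1)
 67  0100010100101101→0 (1)
 68  1000101001011011→1 (1)
 69  0001010010110111→0 (0)
 70  0010100101101110→0 (1)
 71  0101001011011101→0 (1)
 72  1010010110111011→1 (1)
 73  0100101101110111→0 (0)
 74  1001011011101110→1 (1)
 75  0010110111011101→0 (0)
 76  0101101110111010→0 (1)
 77  1011011101110101→1 (0)
 78  0110111011101010→0 (0)
 79  1101110111010100→1 (1)
 80  1011101110101001→1 (1)
 81  0111011101010011→0 (1)
 82  1110111010100111→1 (1)
 83  1101110101001111→1 (1)
 84  1011101010011111→1 (1)
 85  0111010100111111→0 (1)
 86  1110101001111111→1 (0)
 87  1101010011111110→1 (1)
 88  1010100111111101→1 (0)
 89  0101001111111010→0 (1)
 90  1010011111110101→1 (1)
 91  0100111111101011→0 (1)
 92  1001111111010111→1 (1)
 93  0011111110101111→0 (1)
 94  0111111101011111→0 (1)
 95  1111111010111111→1 (0)
 96  1111110101111110→1 (0)
 97  1111101011111100→1 (1)
 98  1111010111111001→1 (0)
 99  1110101111110010→1 (0)
100  1101011111100100→1 (1)
101  1010111111001001→1 (1)
102  0101111110010011→0 (0)
103  1011111100100110→1 (0)
104  0111111001001100→0 (1)
105  1111110010011001→1 (0)
106  1111100100110010→1 (1)
107  1111001001100101→1 (1)
108  1110010011001011→1 (1)
109  1100100110010111→1 (1)

10010111111000001000101101110111100100111110011100111111101001011100100010100101101110111010100111111101011111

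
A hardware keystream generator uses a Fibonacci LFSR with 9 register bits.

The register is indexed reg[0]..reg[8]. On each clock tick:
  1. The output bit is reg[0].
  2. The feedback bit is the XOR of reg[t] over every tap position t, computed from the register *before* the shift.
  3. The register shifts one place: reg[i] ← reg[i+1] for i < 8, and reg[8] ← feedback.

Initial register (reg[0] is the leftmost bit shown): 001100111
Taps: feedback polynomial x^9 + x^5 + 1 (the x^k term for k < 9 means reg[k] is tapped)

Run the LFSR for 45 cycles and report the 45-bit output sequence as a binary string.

001100111010001111101111000001111111110000111

step | reg (before) | out | fb
   0 | 001100111 | 0 | 0
   1 | 011001110 | 0 | 1
   2 | 110011101 | 1 | 0
   3 | 100111010 | 1 | 0
   4 | 001110100 | 0 | 0
   5 | 011101000 | 0 | 1
   6 | 111010001 | 1 | 1
   7 | 110100011 | 1 | 1
   8 | 101000111 | 1 | 1
   9 | 010001111 | 0 | 1
  10 | 100011111 | 1 | 0
  11 | 000111110 | 0 | 1
  12 | 001111101 | 0 | 1
  13 | 011111011 | 0 | 1
  14 | 111110111 | 1 | 1
  15 | 111101111 | 1 | 0
  16 | 111011110 | 1 | 0
  17 | 110111100 | 1 | 0
  18 | 101111000 | 1 | 0
  19 | 011110000 | 0 | 0
  20 | 111100000 | 1 | 1
  21 | 111000001 | 1 | 1
  22 | 110000011 | 1 | 1
  23 | 100000111 | 1 | 1
  24 | 000001111 | 0 | 1
  25 | 000011111 | 0 | 1
  26 | 000111111 | 0 | 1
  27 | 001111111 | 0 | 1
  28 | 011111111 | 0 | 1
  29 | 111111111 | 1 | 0
  30 | 111111110 | 1 | 0
  31 | 111111100 | 1 | 0
  32 | 111111000 | 1 | 0
  33 | 111110000 | 1 | 1
  34 | 111100001 | 1 | 1
  35 | 111000011 | 1 | 1
  36 | 110000111 | 1 | 1
  37 | 100001111 | 1 | 0
  38 | 000011110 | 0 | 1
  39 | 000111101 | 0 | 1
  40 | 001111011 | 0 | 1
  41 | 011110111 | 0 | 0
  42 | 111101110 | 1 | 0
  43 | 111011100 | 1 | 0
  44 | 110111000 | 1 | 0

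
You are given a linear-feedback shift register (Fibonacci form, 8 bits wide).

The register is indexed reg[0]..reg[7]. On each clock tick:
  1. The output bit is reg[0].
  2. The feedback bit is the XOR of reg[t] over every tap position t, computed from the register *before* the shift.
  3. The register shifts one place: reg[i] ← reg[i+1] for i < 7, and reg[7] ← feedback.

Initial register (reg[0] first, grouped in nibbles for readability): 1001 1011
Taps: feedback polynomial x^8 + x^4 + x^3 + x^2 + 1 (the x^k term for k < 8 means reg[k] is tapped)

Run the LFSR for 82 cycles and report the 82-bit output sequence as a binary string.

1001101110010000010101101101011001011000011111011011110101110100010000110110001111

k : reg_k → out_k, fb_k
0: 10011011 → 1, fb=1
1: 00110111 → 0, fb=0
2: 01101110 → 0, fb=0
3: 11011100 → 1, fb=1
4: 10111001 → 1, fb=0
5: 01110010 → 0, fb=0
6: 11100100 → 1, fb=0
7: 11001000 → 1, fb=0
8: 10010000 → 1, fb=0
9: 00100000 → 0, fb=1
10: 01000001 → 0, fb=0
11: 10000010 → 1, fb=1
12: 00000101 → 0, fb=0
13: 00001010 → 0, fb=1
14: 00010101 → 0, fb=1
15: 00101011 → 0, fb=0
16: 01010110 → 0, fb=1
17: 10101101 → 1, fb=1
18: 01011011 → 0, fb=0
19: 10110110 → 1, fb=1
20: 01101101 → 0, fb=0
21: 11011010 → 1, fb=1
22: 10110101 → 1, fb=1
23: 01101011 → 0, fb=0
24: 11010110 → 1, fb=0
25: 10101100 → 1, fb=1
26: 01011001 → 0, fb=0
27: 10110010 → 1, fb=1
28: 01100101 → 0, fb=1
29: 11001011 → 1, fb=0
30: 10010110 → 1, fb=0
31: 00101100 → 0, fb=0
32: 01011000 → 0, fb=0
33: 10110000 → 1, fb=1
34: 01100001 → 0, fb=1
35: 11000011 → 1, fb=1
36: 10000111 → 1, fb=1
37: 00001111 → 0, fb=1
38: 00011111 → 0, fb=0
39: 00111110 → 0, fb=1
40: 01111101 → 0, fb=1
41: 11111011 → 1, fb=0
42: 11110110 → 1, fb=1
43: 11101101 → 1, fb=1
44: 11011011 → 1, fb=1
45: 10110111 → 1, fb=1
46: 01101111 → 0, fb=0
47: 11011110 → 1, fb=1
48: 10111101 → 1, fb=0
49: 01111010 → 0, fb=1
50: 11110101 → 1, fb=1
51: 11101011 → 1, fb=1
52: 11010111 → 1, fb=0
53: 10101110 → 1, fb=1
54: 01011101 → 0, fb=0
55: 10111010 → 1, fb=0
56: 01110100 → 0, fb=0
57: 11101000 → 1, fb=1
58: 11010001 → 1, fb=0
59: 10100010 → 1, fb=0
60: 01000100 → 0, fb=0
61: 10001000 → 1, fb=0
62: 00010000 → 0, fb=1
63: 00100001 → 0, fb=1
64: 01000011 → 0, fb=0
65: 10000110 → 1, fb=1
66: 00001101 → 0, fb=1
67: 00011011 → 0, fb=0
68: 00110110 → 0, fb=0
69: 01101100 → 0, fb=0
70: 11011000 → 1, fb=1
71: 10110001 → 1, fb=1
72: 01100011 → 0, fb=1
73: 11000111 → 1, fb=1
74: 10001111 → 1, fb=0
75: 00011110 → 0, fb=0
76: 00111100 → 0, fb=1
77: 01111001 → 0, fb=1
78: 11110011 → 1, fb=1
79: 11100111 → 1, fb=0
80: 11001110 → 1, fb=0
81: 10011100 → 1, fb=1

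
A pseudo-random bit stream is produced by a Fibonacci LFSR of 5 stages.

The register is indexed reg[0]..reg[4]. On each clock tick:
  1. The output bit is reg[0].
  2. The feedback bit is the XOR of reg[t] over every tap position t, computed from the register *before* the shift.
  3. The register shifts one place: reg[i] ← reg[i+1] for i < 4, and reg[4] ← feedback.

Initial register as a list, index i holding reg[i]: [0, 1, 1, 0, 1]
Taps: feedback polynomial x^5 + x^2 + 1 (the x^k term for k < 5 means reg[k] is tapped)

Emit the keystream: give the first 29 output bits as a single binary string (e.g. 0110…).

tick  register→output (feedback)
  0  01101→0 (1)
  1  11011→1 (1)
  2  10111→1 (0)
  3  01110→0 (1)
  4  11101→1 (0)
  5  11010→1 (1)
  6  10101→1 (0)
  7  01010→0 (0)
  8  10100→1 (0)
  9  01000→0 (0)
 10  10000→1 (1)
 11  00001→0 (0)
 12  00010→0 (0)
 13  00100→0 (1)
 14  01001→0 (0)
 15  10010→1 (1)
 16  00101→0 (1)
 17  01011→0 (0)
 18  10110→1 (0)
 19  01100→0 (1)
 20  11001→1 (1)
 21  10011→1 (1)
 22  00111→0 (1)
 23  01111→0 (1)
 24  11111→1 (0)
 25  11110→1 (0)
 26  11100→1 (0)
 27  11000→1 (1)
 28  10001→1 (1)

01101110101000010010110011111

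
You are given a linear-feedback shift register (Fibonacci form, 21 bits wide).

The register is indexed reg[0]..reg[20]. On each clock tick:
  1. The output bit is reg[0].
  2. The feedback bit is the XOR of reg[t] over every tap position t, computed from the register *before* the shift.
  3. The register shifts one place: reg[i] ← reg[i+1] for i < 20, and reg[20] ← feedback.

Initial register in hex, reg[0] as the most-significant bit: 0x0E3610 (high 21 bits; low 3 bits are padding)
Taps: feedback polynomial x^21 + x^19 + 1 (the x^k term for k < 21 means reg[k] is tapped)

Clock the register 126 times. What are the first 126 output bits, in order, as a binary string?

000011100011011000010101001111100011111101110100110000011001110010000111111100001101000000110011010100100000000111100010000101

tick  register→output (feedback)
  0  000011100011011000010→0 (1)
  1  000111000110110000101→0 (0)
  2  001110001101100001010→0 (1)
  3  011100011011000010101→0 (0)
  4  111000110110000101010→1 (0)
  5  110001101100001010100→1 (1)
  6  100011011000010101001→1 (1)
  7  000110110000101010011→0 (1)
  8  001101100001010100111→0 (1)
  9  011011000010101001111→0 (1)
 10  110110000101010011111→1 (0)
 11  101100001010100111110→1 (0)
 12  011000010101001111100→0 (0)
 13  110000101010011111000→1 (1)
 14  100001010100111110001→1 (1)
 15  000010101001111100011→0 (1)
 16  000101010011111000111→0 (1)
 17  001010100111110001111→0 (1)
 18  010101001111100011111→0 (1)
 19  101010011111000111111→1 (0)
 20  010100111110001111110→0 (1)
 21  101001111100011111101→1 (1)
 22  010011111000111111011→0 (1)
 23  100111110001111110111→1 (0)
 24  001111100011111101110→0 (1)
 25  011111000111111011101→0 (0)
 26  111110001111110111010→1 (0)
 27  111100011111101110100→1 (1)
 28  111000111111011101001→1 (1)
 29  110001111110111010011→1 (0)
 30  100011111101110100110→1 (0)
 31  000111111011101001100→0 (0)
 32  001111110111010011000→0 (0)
 33  011111101110100110000→0 (0)
 34  111111011101001100000→1 (1)
 35  111110111010011000001→1 (1)
 36  111101110100110000011→1 (0)
 37  111011101001100000110→1 (0)
 38  110111010011000001100→1 (1)
 39  101110100110000011001→1 (1)
 40  011101001100000110011→0 (1)
 41  111010011000001100111→1 (0)
 42  110100110000011001110→1 (0)
 43  101001100000110011100→1 (1)
 44  010011000001100111001→0 (0)
 45  100110000011001110010→1 (0)
 46  001100000110011100100→0 (0)
 47  011000001100111001000→0 (0)
 48  110000011001110010000→1 (1)
 49  100000110011100100001→1 (1)
 50  000001100111001000011→0 (1)
 51  000011001110010000111→0 (1)
 52  000110011100100001111→0 (1)
 53  001100111001000011111→0 (1)
 54  011001110010000111111→0 (1)
 55  110011100100001111111→1 (0)
 56  100111001000011111110→1 (0)
 57  001110010000111111100→0 (0)
 58  011100100001111111000→0 (0)
 59  111001000011111110000→1 (1)
 60  110010000111111100001→1 (1)
 61  100100001111111000011→1 (0)
 62  001000011111110000110→0 (1)
 63  010000111111100001101→0 (0)
 64  100001111111000011010→1 (0)
 65  000011111110000110100→0 (0)
 66  000111111100001101000→0 (0)
 67  001111111000011010000→0 (0)
 68  011111110000110100000→0 (0)
 69  111111100001101000000→1 (1)
 70  111111000011010000001→1 (1)
 71  111110000110100000011→1 (0)
 72  111100001101000000110→1 (0)
 73  111000011010000001100→1 (1)
 74  110000110100000011001→1 (1)
 75  100001101000000110011→1 (0)
 76  000011010000001100110→0 (1)
 77  000110100000011001101→0 (0)
 78  001101000000110011010→0 (1)
 79  011010000001100110101→0 (0)
 80  110100000011001101010→1 (0)
 81  101000000110011010100→1 (1)
 82  010000001100110101001→0 (0)
 83  100000011001101010010→1 (0)
 84  000000110011010100100→0 (0)
 85  000001100110101001000→0 (0)
 86  000011001101010010000→0 (0)
 87  000110011010100100000→0 (0)
 88  001100110101001000000→0 (0)
 89  011001101010010000000→0 (0)
 90  110011010100100000000→1 (1)
 91  100110101001000000001→1 (1)
 92  001101010010000000011→0 (1)
 93  011010100100000000111→0 (1)
 94  110101001000000001111→1 (0)
 95  101010010000000011110→1 (0)
 96  010100100000000111100→0 (0)
 97  101001000000001111000→1 (1)
 98  010010000000011110001→0 (0)
 99  100100000000111100010→1 (0)
100  001000000001111000100→0 (0)
101  010000000011110001000→0 (0)
102  100000000111100010000→1 (1)
103  000000001111000100001→0 (0)
104  000000011110001000010→0 (1)
105  000000111100010000101→0 (0)
106  000001111000100001010→0 (1)
107  000011110001000010101→0 (0)
108  000111100010000101010→0 (1)
109  001111000100001010101→0 (0)
110  011110001000010101010→0 (1)
111  111100010000101010101→1 (1)
112  111000100001010101011→1 (0)
113  110001000010101010110→1 (0)
114  100010000101010101100→1 (1)
115  000100001010101011001→0 (0)
116  001000010101010110010→0 (1)
117  010000101010101100101→0 (0)
118  100001010101011001010→1 (0)
119  000010101010110010100→0 (0)
120  000101010101100101000→0 (0)
121  001010101011001010000→0 (0)
122  010101010110010100000→0 (0)
123  101010101100101000000→1 (1)
124  010101011001010000001→0 (0)
125  101010110010100000010→1 (0)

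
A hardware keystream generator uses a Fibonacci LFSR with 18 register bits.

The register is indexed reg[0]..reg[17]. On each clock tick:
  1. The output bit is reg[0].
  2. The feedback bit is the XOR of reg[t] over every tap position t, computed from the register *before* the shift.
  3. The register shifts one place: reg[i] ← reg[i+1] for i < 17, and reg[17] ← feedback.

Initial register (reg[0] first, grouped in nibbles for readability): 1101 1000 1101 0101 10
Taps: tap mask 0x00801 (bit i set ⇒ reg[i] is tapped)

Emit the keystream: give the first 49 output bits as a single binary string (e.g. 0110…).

k : reg_k → out_k, fb_k
0: 110110001101010110 → 1, fb=0
1: 101100011010101100 → 1, fb=1
2: 011000110101011001 → 0, fb=1
3: 110001101010110011 → 1, fb=1
4: 100011010101100111 → 1, fb=0
5: 000110101011001110 → 0, fb=1
6: 001101010110011101 → 0, fb=0
7: 011010101100111010 → 0, fb=0
8: 110101011001110100 → 1, fb=0
9: 101010110011101000 → 1, fb=0
10: 010101100111010000 → 0, fb=1
11: 101011001110100001 → 1, fb=1
12: 010110011101000011 → 0, fb=1
13: 101100111010000111 → 1, fb=1
14: 011001110100001111 → 0, fb=0
15: 110011101000011110 → 1, fb=1
16: 100111010000111101 → 1, fb=1
17: 001110100001111011 → 0, fb=1
18: 011101000011110111 → 0, fb=1
19: 111010000111101111 → 1, fb=0
20: 110100001111011110 → 1, fb=0
21: 101000011110111100 → 1, fb=1
22: 010000111101111001 → 0, fb=1
23: 100001111011110011 → 1, fb=0
24: 000011110111100110 → 0, fb=1
25: 000111101111001101 → 0, fb=1
26: 001111011110011011 → 0, fb=0
27: 011110111100110110 → 0, fb=0
28: 111101111001101100 → 1, fb=0
29: 111011110011011000 → 1, fb=0
30: 110111100110110000 → 1, fb=1
31: 101111001101100001 → 1, fb=0
32: 011110011011000010 → 0, fb=1
33: 111100110110000101 → 1, fb=1
34: 111001101100001011 → 1, fb=1
35: 110011011000010111 → 1, fb=1
36: 100110110000101111 → 1, fb=1
37: 001101100001011111 → 0, fb=1
38: 011011000010111111 → 0, fb=0
39: 110110000101111110 → 1, fb=0
40: 101100001011111100 → 1, fb=0
41: 011000010111111000 → 0, fb=1
42: 110000101111110001 → 1, fb=0
43: 100001011111100010 → 1, fb=0
44: 000010111111000100 → 0, fb=1
45: 000101111110001001 → 0, fb=0
46: 001011111100010010 → 0, fb=0
47: 010111111000100100 → 0, fb=0
48: 101111110001001000 → 1, fb=0

1101100011010101100111010000111101111001101100001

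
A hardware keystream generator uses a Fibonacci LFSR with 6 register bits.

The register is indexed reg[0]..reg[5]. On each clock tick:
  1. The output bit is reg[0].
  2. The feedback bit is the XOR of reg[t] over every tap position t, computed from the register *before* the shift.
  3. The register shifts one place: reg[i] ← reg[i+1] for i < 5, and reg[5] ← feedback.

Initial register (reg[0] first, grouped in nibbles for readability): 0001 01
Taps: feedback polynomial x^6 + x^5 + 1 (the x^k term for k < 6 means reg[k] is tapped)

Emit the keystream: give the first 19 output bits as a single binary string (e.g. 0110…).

k : reg_k → out_k, fb_k
0: 000101 → 0, fb=1
1: 001011 → 0, fb=1
2: 010111 → 0, fb=1
3: 101111 → 1, fb=0
4: 011110 → 0, fb=0
5: 111100 → 1, fb=1
6: 111001 → 1, fb=0
7: 110010 → 1, fb=1
8: 100101 → 1, fb=0
9: 001010 → 0, fb=0
10: 010100 → 0, fb=0
11: 101000 → 1, fb=1
12: 010001 → 0, fb=1
13: 100011 → 1, fb=0
14: 000110 → 0, fb=0
15: 001100 → 0, fb=0
16: 011000 → 0, fb=0
17: 110000 → 1, fb=1
18: 100001 → 1, fb=0

0001011110010100011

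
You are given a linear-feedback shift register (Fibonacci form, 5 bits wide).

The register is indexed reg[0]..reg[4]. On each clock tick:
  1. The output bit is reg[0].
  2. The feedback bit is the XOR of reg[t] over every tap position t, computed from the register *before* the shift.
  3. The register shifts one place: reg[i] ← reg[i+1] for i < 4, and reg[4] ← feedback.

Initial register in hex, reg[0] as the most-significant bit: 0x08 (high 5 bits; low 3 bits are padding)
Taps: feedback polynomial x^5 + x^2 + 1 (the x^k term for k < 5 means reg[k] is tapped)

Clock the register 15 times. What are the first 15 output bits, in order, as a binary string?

000010010110011

tick  register→output (feedback)
  0  00001→0 (0)
  1  00010→0 (0)
  2  00100→0 (1)
  3  01001→0 (0)
  4  10010→1 (1)
  5  00101→0 (1)
  6  01011→0 (0)
  7  10110→1 (0)
  8  01100→0 (1)
  9  11001→1 (1)
 10  10011→1 (1)
 11  00111→0 (1)
 12  01111→0 (1)
 13  11111→1 (0)
 14  11110→1 (0)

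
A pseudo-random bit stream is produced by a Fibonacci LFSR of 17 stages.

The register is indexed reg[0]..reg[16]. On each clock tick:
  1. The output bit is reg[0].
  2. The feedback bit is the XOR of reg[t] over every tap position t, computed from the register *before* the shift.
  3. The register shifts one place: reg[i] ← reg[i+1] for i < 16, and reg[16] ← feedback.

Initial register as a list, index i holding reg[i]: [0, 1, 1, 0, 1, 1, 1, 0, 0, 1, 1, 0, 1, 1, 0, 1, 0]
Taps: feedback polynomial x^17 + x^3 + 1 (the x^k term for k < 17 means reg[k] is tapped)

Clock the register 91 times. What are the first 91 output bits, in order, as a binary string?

tick  register→output (feedback)
  0  01101110011011010→0 (0)
  1  11011100110110100→1 (0)
  2  10111001101101000→1 (0)
  3  01110011011010000→0 (1)
  4  11100110110100001→1 (1)
  5  11001101101000011→1 (1)
  6  10011011010000111→1 (0)
  7  00110110100001110→0 (1)
  8  01101101000011101→0 (0)
  9  11011010000111010→1 (0)
 10  10110100001110100→1 (0)
 11  01101000011101000→0 (0)
 12  11010000111010000→1 (0)
 13  10100001110100000→1 (1)
 14  01000011101000001→0 (0)
 15  10000111010000010→1 (1)
 16  00001110100000101→0 (0)
 17  00011101000001010→0 (1)
 18  00111010000010101→0 (1)
 19  01110100000101011→0 (1)
 20  11101000001010111→1 (1)
 21  11010000010101111→1 (0)
 22  10100000101011110→1 (1)
 23  01000001010111101→0 (0)
 24  10000010101111010→1 (1)
 25  00000101011110101→0 (0)
 26  00001010111101010→0 (0)
 27  00010101111010100→0 (1)
 28  00101011110101001→0 (0)
 29  01010111101010010→0 (1)
 30  10101111010100101→1 (1)
 31  01011110101001011→0 (1)
 32  10111101010010111→1 (0)
 33  01111010100101110→0 (1)
 34  11110101001011101→1 (0)
 35  11101010010111010→1 (1)
 36  11010100101110101→1 (0)
 37  10101001011101010→1 (1)
 38  01010010111010101→0 (1)
 39  10100101110101011→1 (1)
 40  01001011101010111→0 (0)
 41  10010111010101110→1 (0)
 42  00101110101011100→0 (0)
 43  01011101010111000→0 (1)
 44  10111010101110001→1 (0)
 45  01110101011100010→0 (1)
 46  11101010111000101→1 (1)
 47  11010101110001011→1 (0)
 48  10101011100010110→1 (1)
 49  01010111000101101→0 (1)
 50  10101110001011011→1 (1)
 51  01011100010110111→0 (1)
 52  10111000101101111→1 (0)
 53  01110001011011110→0 (1)
 54  11100010110111101→1 (1)
 55  11000101101111011→1 (1)
 56  10001011011110111→1 (1)
 57  00010110111101111→0 (1)
 58  00101101111011111→0 (0)
 59  01011011110111110→0 (1)
 60  10110111101111101→1 (0)
 61  01101111011111010→0 (0)
 62  11011110111110100→1 (0)
 63  10111101111101000→1 (0)
 64  01111011111010000→0 (1)
 65  11110111110100001→1 (0)
 66  11101111101000010→1 (1)
 67  11011111010000101→1 (0)
 68  10111110100001010→1 (0)
 69  01111101000010100→0 (1)
 70  11111010000101001→1 (0)
 71  11110100001010010→1 (0)
 72  11101000010100100→1 (1)
 73  11010000101001001→1 (0)
 74  10100001010010010→1 (1)
 75  01000010100100101→0 (0)
 76  10000101001001010→1 (1)
 77  00001010010010101→0 (0)
 78  00010100100101010→0 (1)
 79  00101001001010101→0 (0)
 80  01010010010101010→0 (1)
 81  10100100101010101→1 (1)
 82  01001001010101011→0 (0)
 83  10010010101010110→1 (0)
 84  00100101010101100→0 (0)
 85  01001010101011000→0 (0)
 86  10010101010110000→1 (0)
 87  00101010101100000→0 (0)
 88  01010101011000000→0 (1)
 89  10101010110000001→1 (1)
 90  01010101100000011→0 (1)

0110111001101101000011101000001010111101010010111010101110001011011110111110100001010010010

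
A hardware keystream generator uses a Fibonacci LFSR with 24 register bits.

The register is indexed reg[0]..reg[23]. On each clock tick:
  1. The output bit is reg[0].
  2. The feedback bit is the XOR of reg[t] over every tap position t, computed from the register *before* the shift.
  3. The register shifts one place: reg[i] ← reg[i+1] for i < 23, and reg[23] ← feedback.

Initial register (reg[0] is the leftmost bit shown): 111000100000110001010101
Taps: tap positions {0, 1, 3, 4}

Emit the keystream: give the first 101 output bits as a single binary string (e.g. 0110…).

k : reg_k → out_k, fb_k
0: 111000100000110001010101 → 1, fb=0
1: 110001000001100010101010 → 1, fb=0
2: 100010000011000101010100 → 1, fb=0
3: 000100000110001010101000 → 0, fb=1
4: 001000001100010101010001 → 0, fb=0
5: 010000011000101010100010 → 0, fb=1
6: 100000110001010101000101 → 1, fb=1
7: 000001100010101010001011 → 0, fb=0
8: 000011000101010100010110 → 0, fb=1
9: 000110001010101000101101 → 0, fb=0
10: 001100010101010001011010 → 0, fb=1
11: 011000101010100010110101 → 0, fb=1
12: 110001010101000101101011 → 1, fb=0
13: 100010101010001011010110 → 1, fb=0
14: 000101010100010110101100 → 0, fb=1
15: 001010101000101101011001 → 0, fb=1
16: 010101010001011010110011 → 0, fb=0
17: 101010100010110101100110 → 1, fb=0
18: 010101000101101011001100 → 0, fb=0
19: 101010001011010110011000 → 1, fb=0
20: 010100010110101100110000 → 0, fb=0
21: 101000101101011001100000 → 1, fb=1
22: 010001011010110011000001 → 0, fb=1
23: 100010110101100110000011 → 1, fb=0
24: 000101101011001100000110 → 0, fb=1
25: 001011010110011000001101 → 0, fb=1
26: 010110101100110000011011 → 0, fb=1
27: 101101011001100000110111 → 1, fb=0
28: 011010110011000001101110 → 0, fb=0
29: 110101100110000011011100 → 1, fb=1
30: 101011001100000110111001 → 1, fb=0
31: 010110011000001101110010 → 0, fb=1
32: 101100110000011011100101 → 1, fb=0
33: 011001100000110111001010 → 0, fb=1
34: 110011000001101110010101 → 1, fb=1
35: 100110000011011100101011 → 1, fb=1
36: 001100000110111001010111 → 0, fb=1
37: 011000001101110010101111 → 0, fb=1
38: 110000011011100101011111 → 1, fb=0
39: 100000110111001010111110 → 1, fb=1
40: 000001101110010101111101 → 0, fb=0
41: 000011011100101011111010 → 0, fb=1
42: 000110111001010111110101 → 0, fb=0
43: 001101110010101111101010 → 0, fb=1
44: 011011100101011111010101 → 0, fb=0
45: 110111001010111110101010 → 1, fb=0
46: 101110010101111101010100 → 1, fb=1
47: 011100101011111010101001 → 0, fb=0
48: 111001010111110101010010 → 1, fb=0
49: 110010101111101010100100 → 1, fb=1
50: 100101011111010101001001 → 1, fb=0
51: 001010111110101010010010 → 0, fb=1
52: 010101111101010100100101 → 0, fb=0
53: 101011111010101001001010 → 1, fb=0
54: 010111110101010010010100 → 0, fb=1
55: 101111101010100100101001 → 1, fb=1
56: 011111010101001001010011 → 0, fb=1
57: 111110101010010010100111 → 1, fb=0
58: 111101010100100101001110 → 1, fb=1
59: 111010101001001010011101 → 1, fb=1
60: 110101010010010100111011 → 1, fb=1
61: 101010100100101001110111 → 1, fb=0
62: 010101001001010011101110 → 0, fb=0
63: 101010010010100111011100 → 1, fb=0
64: 010100100101001110111000 → 0, fb=0
65: 101001001010011101110000 → 1, fb=1
66: 010010010100111011100001 → 0, fb=0
67: 100100101001110111000010 → 1, fb=0
68: 001001010011101110000100 → 0, fb=0
69: 010010100111011100001000 → 0, fb=0
70: 100101001110111000010000 → 1, fb=0
71: 001010011101110000100000 → 0, fb=1
72: 010100111011100001000001 → 0, fb=0
73: 101001110111000010000010 → 1, fb=1
74: 010011101110000100000101 → 0, fb=0
75: 100111011100001000001010 → 1, fb=1
76: 001110111000010000010101 → 0, fb=0
77: 011101110000100000101010 → 0, fb=0
78: 111011100001000001010100 → 1, fb=1
79: 110111000010000010101001 → 1, fb=0
80: 101110000100000101010010 → 1, fb=1
81: 011100001000001010100101 → 0, fb=0
82: 111000010000010101001010 → 1, fb=0
83: 110000100000101010010100 → 1, fb=0
84: 100001000001010100101000 → 1, fb=1
85: 000010000010101001010001 → 0, fb=1
86: 000100000101010010100011 → 0, fb=1
87: 001000001010100101000111 → 0, fb=0
88: 010000010101001010001110 → 0, fb=1
89: 100000101010010100011101 → 1, fb=1
90: 000001010100101000111011 → 0, fb=0
91: 000010101001010001110110 → 0, fb=1
92: 000101010010100011101101 → 0, fb=1
93: 001010100101000111011011 → 0, fb=1
94: 010101001010001110110111 → 0, fb=0
95: 101010010100011101101110 → 1, fb=0
96: 010100101000111011011100 → 0, fb=0
97: 101001010001110110111000 → 1, fb=1
98: 010010100011101101110001 → 0, fb=0
99: 100101000111011011100010 → 1, fb=0
100: 001010001110110111000100 → 0, fb=1

11100010000011000101010100010110101100110000011011100101011111010101001001010011101110000100000101010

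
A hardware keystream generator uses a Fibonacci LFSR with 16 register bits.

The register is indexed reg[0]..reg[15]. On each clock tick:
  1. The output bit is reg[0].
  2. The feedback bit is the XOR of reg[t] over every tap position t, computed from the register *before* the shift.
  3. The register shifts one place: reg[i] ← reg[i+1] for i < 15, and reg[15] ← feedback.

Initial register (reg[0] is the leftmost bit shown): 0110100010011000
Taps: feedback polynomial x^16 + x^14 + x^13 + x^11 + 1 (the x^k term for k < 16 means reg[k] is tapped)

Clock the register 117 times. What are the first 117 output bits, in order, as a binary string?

011010001001100010011001001110000100001110111101010101100101000110001001011011000111101100010010001001110000100100001

tick  register→output (feedback)
  0  0110100010011000→0 (1)
  1  1101000100110001→1 (0)
  2  1010001001100010→1 (0)
  3  0100010011000100→0 (1)
  4  1000100110001001→1 (1)
  5  0001001100010011→0 (0)
  6  0010011000100110→0 (0)
  7  0100110001001100→0 (1)
  8  1001100010011001→1 (0)
  9  0011000100110010→0 (0)
 10  0110001001100100→0 (1)
 11  1100010011001001→1 (1)
 12  1000100110010011→1 (1)
 13  0001001100100111→0 (0)
 14  0010011001001110→0 (0)
 15  0100110010011100→0 (0)
 16  1001100100111000→1 (0)
 17  0011001001110000→0 (1)
 18  0110010011100001→0 (0)
 19  1100100111000010→1 (0)
 20  1001001110000100→1 (0)
 21  0010011100001000→0 (0)
 22  0100111000010000→0 (1)
 23  1001110000100001→1 (1)
 24  0011100001000011→0 (1)
 25  0111000010000111→0 (0)
 26  1110000100001110→1 (1)
 27  1100001000011101→1 (1)
 28  1000010000111011→1 (1)
 29  0000100001110111→0 (1)
 30  0001000011101111→0 (0)
 31  0010000111011110→0 (1)
 32  0100001110111101→0 (0)
 33  1000011101111010→1 (1)
 34  0000111011110101→0 (0)
 35  0001110111101010→0 (1)
 36  0011101111010101→0 (0)
 37  0111011110101010→0 (1)
 38  1110111101010101→1 (1)
 39  1101111010101011→1 (0)
 40  1011110101010110→1 (0)
 41  0111101010101100→0 (1)
 42  1111010101011001→1 (0)
 43  1110101010110010→1 (1)
 44  1101010101100101→1 (0)
 45  1010101011001010→1 (0)
 46  0101010110010100→0 (0)
 47  1010101100101000→1 (1)
 48  0101011001010001→0 (1)
 49  1010110010100011→1 (0)
 50  0101100101000110→0 (0)
 51  1011001010001100→1 (0)
 52  0110010100011000→0 (1)
 53  1100101000110001→1 (0)
 54  1001010001100010→1 (0)
 55  0010100011000100→0 (1)
 56  0101000110001001→0 (0)
 57  1010001100010010→1 (1)
 58  0100011000100101→0 (1)
 59  1000110001001011→1 (0)
 60  0001100010010110→0 (1)
 61  0011000100101101→0 (1)
 62  0110001001011011→0 (0)
 63  1100010010110110→1 (0)
 64  1000100101101100→1 (0)
 65  0001001011011000→0 (1)
 66  0010010110110001→0 (1)
 67  0100101101100011→0 (1)
 68  1001011011000111→1 (1)
 69  0010110110001111→0 (0)
 70  0101101100011110→0 (1)
 71  1011011000111101→1 (1)
 72  0110110001111011→0 (0)
 73  1101100011110110→1 (0)
 74  1011000111101100→1 (0)
 75  0110001111011000→0 (1)
 76  1100011110110001→1 (0)
 77  1000111101100010→1 (0)
 78  0001111011000100→0 (1)
 79  0011110110001001→0 (0)
 80  0111101100010010→0 (0)
 81  1111011000100100→1 (0)
 82  1110110001001000→1 (1)
 83  1101100010010001→1 (0)
 84  1011000100100010→1 (0)
 85  0110001001000100→0 (1)
 86  1100010010001001→1 (1)
 87  1000100100010011→1 (1)
 88  0001001000100111→0 (0)
 89  0010010001001110→0 (0)
 90  0100100010011100→0 (0)
 91  1001000100111000→1 (0)
 92  0010001001110000→0 (1)
 93  0100010011100001→0 (0)
 94  1000100111000010→1 (0)
 95  0001001110000100→0 (1)
 96  0010011100001001→0 (0)
 97  0100111000010010→0 (0)
 98  1001110000100100→1 (0)
 99  0011100001001000→0 (0)
100  0111000010010000→0 (1)
101  1110000100100001→1 (1)
102  1100001001000011→1 (0)
103  1000010010000110→1 (1)
104  0000100100001101→0 (1)
105  0001001000011011→0 (0)
106  0010010000110110→0 (1)
107  0100100001101101→0 (1)
108  1001000011011011→1 (1)
109  0010000110110111→0 (1)
110  0100001101101111→0 (0)
111  1000011011011110→1 (0)
112  0000110110111100→0 (0)
113  0001101101111000→0 (1)
114  0011011011110001→0 (1)
115  0110110111100011→0 (1)
116  1101101111000111→1 (1)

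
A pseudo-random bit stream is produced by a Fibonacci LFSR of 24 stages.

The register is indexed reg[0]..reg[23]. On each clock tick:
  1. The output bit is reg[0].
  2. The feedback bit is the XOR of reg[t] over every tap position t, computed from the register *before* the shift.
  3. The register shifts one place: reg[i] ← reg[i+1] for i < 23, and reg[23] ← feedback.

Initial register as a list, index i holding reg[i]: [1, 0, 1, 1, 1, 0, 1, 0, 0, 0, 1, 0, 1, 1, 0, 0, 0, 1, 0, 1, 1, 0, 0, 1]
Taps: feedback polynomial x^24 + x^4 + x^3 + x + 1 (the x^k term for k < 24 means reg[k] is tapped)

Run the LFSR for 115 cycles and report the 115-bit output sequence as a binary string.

1011101000101100010110011011110111010011101111001111010111010010111011011110110111001110100001111000010011001111110

k : reg_k → out_k, fb_k
0: 101110100010110001011001 → 1, fb=1
1: 011101000101100010110011 → 0, fb=0
2: 111010001011000101100110 → 1, fb=1
3: 110100010110001011001101 → 1, fb=1
4: 101000101100010110011011 → 1, fb=1
5: 010001011000101100110111 → 0, fb=1
6: 100010110001011001101111 → 1, fb=0
7: 000101100010110011011110 → 0, fb=1
8: 001011000101100110111101 → 0, fb=1
9: 010110001011001101111011 → 0, fb=1
10: 101100010110011011110111 → 1, fb=0
11: 011000101100110111101110 → 0, fb=1
12: 110001011001101111011101 → 1, fb=0
13: 100010110011011110111010 → 1, fb=0
14: 000101100110111101110100 → 0, fb=1
15: 001011001101111011101001 → 0, fb=1
16: 010110011011110111010011 → 0, fb=1
17: 101100110111101110100111 → 1, fb=0
18: 011001101111011101001110 → 0, fb=1
19: 110011011110111010011101 → 1, fb=1
20: 100110111101110100111011 → 1, fb=1
21: 001101111011101001110111 → 0, fb=1
22: 011011110111010011101111 → 0, fb=0
23: 110111101110100111011110 → 1, fb=0
24: 101111011101001110111100 → 1, fb=1
25: 011110111010011101111001 → 0, fb=1
26: 111101110100111011110011 → 1, fb=1
27: 111011101001110111100111 → 1, fb=1
28: 110111010011101111001111 → 1, fb=0
29: 101110100111011110011110 → 1, fb=1
30: 011101001110111100111101 → 0, fb=0
31: 111010011101111001111010 → 1, fb=1
32: 110100111011110011110101 → 1, fb=1
33: 101001110111100111101011 → 1, fb=1
34: 010011101111001111010111 → 0, fb=0
35: 100111011110011110101110 → 1, fb=1
36: 001110111100111101011101 → 0, fb=0
37: 011101111001111010111010 → 0, fb=0
38: 111011110011110101110100 → 1, fb=1
39: 110111100111101011101001 → 1, fb=0
40: 101111001111010111010010 → 1, fb=1
41: 011110011110101110100101 → 0, fb=1
42: 111100111101011101001011 → 1, fb=1
43: 111001111010111010010111 → 1, fb=0
44: 110011110101110100101110 → 1, fb=1
45: 100111101011101001011101 → 1, fb=1
46: 001111010111010010111011 → 0, fb=0
47: 011110101110100101110110 → 0, fb=1
48: 111101011101001011101101 → 1, fb=1
49: 111010111010010111011011 → 1, fb=1
50: 110101110100101110110111 → 1, fb=1
51: 101011101001011101101111 → 1, fb=0
52: 010111010010111011011110 → 0, fb=1
53: 101110100101110110111101 → 1, fb=1
54: 011101001011101101111011 → 0, fb=0
55: 111010010111011011110110 → 1, fb=1
56: 110100101110110111101101 → 1, fb=1
57: 101001011101101111011011 → 1, fb=1
58: 010010111011011110110111 → 0, fb=0
59: 100101110110111101101110 → 1, fb=0
60: 001011101101111011011100 → 0, fb=1
61: 010111011011110110111001 → 0, fb=1
62: 101110110111101101110011 → 1, fb=1
63: 011101101111011011100111 → 0, fb=0
64: 111011011110110111001110 → 1, fb=1
65: 110110111101101110011101 → 1, fb=0
66: 101101111011011100111010 → 1, fb=0
67: 011011110110111001110100 → 0, fb=0
68: 110111101101110011101000 → 1, fb=0
69: 101111011011100111010000 → 1, fb=1
70: 011110110111001110100001 → 0, fb=1
71: 111101101110011101000011 → 1, fb=1
72: 111011011100111010000111 → 1, fb=1
73: 110110111001110100001111 → 1, fb=0
74: 101101110011101000011110 → 1, fb=0
75: 011011100111010000111100 → 0, fb=0
76: 110111001110100001111000 → 1, fb=0
77: 101110011101000011110000 → 1, fb=1
78: 011100111010000111100001 → 0, fb=0
79: 111001110100001111000010 → 1, fb=0
80: 110011101000011110000100 → 1, fb=1
81: 100111010000111100001001 → 1, fb=1
82: 001110100001111000010011 → 0, fb=0
83: 011101000011110000100110 → 0, fb=0
84: 111010000111100001001100 → 1, fb=1
85: 110100001111000010011001 → 1, fb=1
86: 101000011110000100110011 → 1, fb=1
87: 010000111100001001100111 → 0, fb=1
88: 100001111000010011001111 → 1, fb=1
89: 000011110000100110011111 → 0, fb=1
90: 000111100001001100111111 → 0, fb=0
91: 001111000010011001111110 → 0, fb=0
92: 011110000100110011111100 → 0, fb=1
93: 111100001001100111111001 → 1, fb=1
94: 111000010011001111110011 → 1, fb=0
95: 110000100110011111100110 → 1, fb=0
96: 100001001100111111001100 → 1, fb=1
97: 000010011001111110011001 → 0, fb=1
98: 000100110011111100110011 → 0, fb=1
99: 001001100111111001100111 → 0, fb=0
100: 010011001111110011001110 → 0, fb=0
101: 100110011111100110011100 → 1, fb=1
102: 001100111111001100111001 → 0, fb=1
103: 011001111110011001110011 → 0, fb=1
104: 110011111100110011100111 → 1, fb=1
105: 100111111001100111001111 → 1, fb=1
106: 001111110011001110011111 → 0, fb=0
107: 011111100110011100111110 → 0, fb=1
108: 111111001100111001111101 → 1, fb=0
109: 111110011001110011111010 → 1, fb=0
110: 111100110011100111110100 → 1, fb=1
111: 111001100111001111101001 → 1, fb=0
112: 110011001110011111010010 → 1, fb=1
113: 100110011100111110100101 → 1, fb=1
114: 001100111001111101001011 → 0, fb=1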